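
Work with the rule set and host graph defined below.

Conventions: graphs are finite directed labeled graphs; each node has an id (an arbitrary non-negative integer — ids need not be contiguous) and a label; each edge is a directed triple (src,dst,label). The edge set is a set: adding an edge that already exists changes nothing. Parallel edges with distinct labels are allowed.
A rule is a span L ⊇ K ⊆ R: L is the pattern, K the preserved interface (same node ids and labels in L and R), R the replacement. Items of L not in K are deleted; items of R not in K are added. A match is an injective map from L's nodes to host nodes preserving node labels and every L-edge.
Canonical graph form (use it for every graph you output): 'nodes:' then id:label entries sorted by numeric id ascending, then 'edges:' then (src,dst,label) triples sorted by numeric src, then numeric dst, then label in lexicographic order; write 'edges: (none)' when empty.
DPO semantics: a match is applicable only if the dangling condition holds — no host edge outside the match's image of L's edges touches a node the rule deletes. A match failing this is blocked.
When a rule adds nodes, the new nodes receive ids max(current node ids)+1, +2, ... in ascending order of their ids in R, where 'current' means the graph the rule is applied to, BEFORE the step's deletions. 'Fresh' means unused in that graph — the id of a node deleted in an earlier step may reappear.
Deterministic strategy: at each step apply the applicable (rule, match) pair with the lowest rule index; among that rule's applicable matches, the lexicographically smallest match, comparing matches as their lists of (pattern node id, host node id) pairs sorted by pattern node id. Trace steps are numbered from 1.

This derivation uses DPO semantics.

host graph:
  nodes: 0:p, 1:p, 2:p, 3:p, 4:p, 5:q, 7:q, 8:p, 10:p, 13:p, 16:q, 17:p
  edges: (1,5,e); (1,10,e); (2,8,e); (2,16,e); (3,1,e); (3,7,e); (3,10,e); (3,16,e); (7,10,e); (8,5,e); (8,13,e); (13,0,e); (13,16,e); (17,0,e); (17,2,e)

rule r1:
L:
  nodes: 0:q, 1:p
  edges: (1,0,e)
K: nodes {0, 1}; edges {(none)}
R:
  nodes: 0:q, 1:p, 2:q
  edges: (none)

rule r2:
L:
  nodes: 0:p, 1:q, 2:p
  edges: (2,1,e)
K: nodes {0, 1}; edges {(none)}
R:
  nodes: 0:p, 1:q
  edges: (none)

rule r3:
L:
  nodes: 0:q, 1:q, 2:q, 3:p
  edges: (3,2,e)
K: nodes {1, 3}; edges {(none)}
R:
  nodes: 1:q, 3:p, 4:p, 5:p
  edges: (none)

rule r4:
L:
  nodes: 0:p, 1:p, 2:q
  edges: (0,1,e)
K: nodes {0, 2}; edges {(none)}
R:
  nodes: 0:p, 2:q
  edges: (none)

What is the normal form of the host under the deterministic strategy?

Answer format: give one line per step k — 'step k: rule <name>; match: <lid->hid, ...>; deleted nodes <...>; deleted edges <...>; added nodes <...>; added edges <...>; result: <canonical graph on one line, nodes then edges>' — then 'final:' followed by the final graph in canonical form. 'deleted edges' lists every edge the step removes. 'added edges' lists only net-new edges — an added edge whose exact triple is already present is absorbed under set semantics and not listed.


step 1: rule r1; match: 0->5, 1->1; deleted nodes (none); deleted edges (1,5,e); added nodes 18; added edges (none); result: nodes: 0:p, 1:p, 2:p, 3:p, 4:p, 5:q, 7:q, 8:p, 10:p, 13:p, 16:q, 17:p, 18:q edges: (1,10,e); (2,8,e); (2,16,e); (3,1,e); (3,7,e); (3,10,e); (3,16,e); (7,10,e); (8,5,e); (8,13,e); (13,0,e); (13,16,e); (17,0,e); (17,2,e)
step 2: rule r1; match: 0->5, 1->8; deleted nodes (none); deleted edges (8,5,e); added nodes 19; added edges (none); result: nodes: 0:p, 1:p, 2:p, 3:p, 4:p, 5:q, 7:q, 8:p, 10:p, 13:p, 16:q, 17:p, 18:q, 19:q edges: (1,10,e); (2,8,e); (2,16,e); (3,1,e); (3,7,e); (3,10,e); (3,16,e); (7,10,e); (8,13,e); (13,0,e); (13,16,e); (17,0,e); (17,2,e)
step 3: rule r1; match: 0->7, 1->3; deleted nodes (none); deleted edges (3,7,e); added nodes 20; added edges (none); result: nodes: 0:p, 1:p, 2:p, 3:p, 4:p, 5:q, 7:q, 8:p, 10:p, 13:p, 16:q, 17:p, 18:q, 19:q, 20:q edges: (1,10,e); (2,8,e); (2,16,e); (3,1,e); (3,10,e); (3,16,e); (7,10,e); (8,13,e); (13,0,e); (13,16,e); (17,0,e); (17,2,e)
step 4: rule r1; match: 0->16, 1->2; deleted nodes (none); deleted edges (2,16,e); added nodes 21; added edges (none); result: nodes: 0:p, 1:p, 2:p, 3:p, 4:p, 5:q, 7:q, 8:p, 10:p, 13:p, 16:q, 17:p, 18:q, 19:q, 20:q, 21:q edges: (1,10,e); (2,8,e); (3,1,e); (3,10,e); (3,16,e); (7,10,e); (8,13,e); (13,0,e); (13,16,e); (17,0,e); (17,2,e)
step 5: rule r1; match: 0->16, 1->3; deleted nodes (none); deleted edges (3,16,e); added nodes 22; added edges (none); result: nodes: 0:p, 1:p, 2:p, 3:p, 4:p, 5:q, 7:q, 8:p, 10:p, 13:p, 16:q, 17:p, 18:q, 19:q, 20:q, 21:q, 22:q edges: (1,10,e); (2,8,e); (3,1,e); (3,10,e); (7,10,e); (8,13,e); (13,0,e); (13,16,e); (17,0,e); (17,2,e)
step 6: rule r1; match: 0->16, 1->13; deleted nodes (none); deleted edges (13,16,e); added nodes 23; added edges (none); result: nodes: 0:p, 1:p, 2:p, 3:p, 4:p, 5:q, 7:q, 8:p, 10:p, 13:p, 16:q, 17:p, 18:q, 19:q, 20:q, 21:q, 22:q, 23:q edges: (1,10,e); (2,8,e); (3,1,e); (3,10,e); (7,10,e); (8,13,e); (13,0,e); (17,0,e); (17,2,e)
final:
nodes: 0:p, 1:p, 2:p, 3:p, 4:p, 5:q, 7:q, 8:p, 10:p, 13:p, 16:q, 17:p, 18:q, 19:q, 20:q, 21:q, 22:q, 23:q
edges: (1,10,e); (2,8,e); (3,1,e); (3,10,e); (7,10,e); (8,13,e); (13,0,e); (17,0,e); (17,2,e)


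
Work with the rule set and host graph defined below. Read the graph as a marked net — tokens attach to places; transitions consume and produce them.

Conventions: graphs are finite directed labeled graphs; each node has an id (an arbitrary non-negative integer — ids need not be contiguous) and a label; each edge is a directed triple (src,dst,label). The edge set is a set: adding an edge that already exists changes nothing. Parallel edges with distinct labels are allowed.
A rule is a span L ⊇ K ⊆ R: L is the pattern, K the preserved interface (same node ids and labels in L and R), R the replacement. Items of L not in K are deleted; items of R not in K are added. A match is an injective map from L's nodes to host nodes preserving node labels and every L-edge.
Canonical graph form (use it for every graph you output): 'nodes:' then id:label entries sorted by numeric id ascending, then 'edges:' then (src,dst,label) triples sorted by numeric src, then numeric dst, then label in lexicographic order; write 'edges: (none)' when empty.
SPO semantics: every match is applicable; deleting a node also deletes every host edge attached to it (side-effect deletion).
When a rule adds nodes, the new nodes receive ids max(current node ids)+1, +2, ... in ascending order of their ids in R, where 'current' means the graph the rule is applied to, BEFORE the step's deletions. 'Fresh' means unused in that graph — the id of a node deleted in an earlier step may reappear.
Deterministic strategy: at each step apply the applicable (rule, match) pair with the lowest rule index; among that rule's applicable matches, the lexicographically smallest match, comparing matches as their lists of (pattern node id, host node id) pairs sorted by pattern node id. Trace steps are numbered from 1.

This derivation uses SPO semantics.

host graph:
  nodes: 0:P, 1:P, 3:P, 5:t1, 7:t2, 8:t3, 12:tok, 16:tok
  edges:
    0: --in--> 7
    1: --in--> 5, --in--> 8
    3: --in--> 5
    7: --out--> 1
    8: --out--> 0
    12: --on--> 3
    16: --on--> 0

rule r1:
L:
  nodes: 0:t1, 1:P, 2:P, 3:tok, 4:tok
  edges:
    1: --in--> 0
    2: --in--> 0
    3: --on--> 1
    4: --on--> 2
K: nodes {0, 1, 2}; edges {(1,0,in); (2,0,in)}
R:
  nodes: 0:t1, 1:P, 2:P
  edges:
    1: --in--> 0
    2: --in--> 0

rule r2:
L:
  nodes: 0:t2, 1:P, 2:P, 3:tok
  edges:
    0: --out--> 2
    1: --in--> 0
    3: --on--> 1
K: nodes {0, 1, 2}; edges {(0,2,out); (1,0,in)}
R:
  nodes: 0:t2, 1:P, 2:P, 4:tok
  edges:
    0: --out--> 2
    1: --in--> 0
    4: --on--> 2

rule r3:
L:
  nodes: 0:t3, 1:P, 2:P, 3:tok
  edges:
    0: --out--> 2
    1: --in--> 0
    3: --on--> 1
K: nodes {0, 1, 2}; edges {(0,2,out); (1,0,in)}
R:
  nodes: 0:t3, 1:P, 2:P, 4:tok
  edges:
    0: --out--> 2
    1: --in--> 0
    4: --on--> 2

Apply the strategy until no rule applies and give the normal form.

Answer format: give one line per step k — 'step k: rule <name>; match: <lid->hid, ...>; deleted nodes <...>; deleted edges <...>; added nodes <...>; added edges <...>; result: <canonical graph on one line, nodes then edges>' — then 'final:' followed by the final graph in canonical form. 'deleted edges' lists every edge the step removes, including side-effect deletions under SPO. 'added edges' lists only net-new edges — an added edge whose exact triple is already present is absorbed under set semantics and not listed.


step 1: rule r2; match: 0->7, 1->0, 2->1, 3->16; deleted nodes 16; deleted edges (16,0,on); added nodes 17; added edges (17,1,on); result: nodes: 0:P, 1:P, 3:P, 5:t1, 7:t2, 8:t3, 12:tok, 17:tok edges: (0,7,in); (1,5,in); (1,8,in); (3,5,in); (7,1,out); (8,0,out); (12,3,on); (17,1,on)
step 2: rule r1; match: 0->5, 1->1, 2->3, 3->17, 4->12; deleted nodes 12, 17; deleted edges (12,3,on); (17,1,on); added nodes (none); added edges (none); result: nodes: 0:P, 1:P, 3:P, 5:t1, 7:t2, 8:t3 edges: (0,7,in); (1,5,in); (1,8,in); (3,5,in); (7,1,out); (8,0,out)
final:
nodes: 0:P, 1:P, 3:P, 5:t1, 7:t2, 8:t3
edges: (0,7,in); (1,5,in); (1,8,in); (3,5,in); (7,1,out); (8,0,out)


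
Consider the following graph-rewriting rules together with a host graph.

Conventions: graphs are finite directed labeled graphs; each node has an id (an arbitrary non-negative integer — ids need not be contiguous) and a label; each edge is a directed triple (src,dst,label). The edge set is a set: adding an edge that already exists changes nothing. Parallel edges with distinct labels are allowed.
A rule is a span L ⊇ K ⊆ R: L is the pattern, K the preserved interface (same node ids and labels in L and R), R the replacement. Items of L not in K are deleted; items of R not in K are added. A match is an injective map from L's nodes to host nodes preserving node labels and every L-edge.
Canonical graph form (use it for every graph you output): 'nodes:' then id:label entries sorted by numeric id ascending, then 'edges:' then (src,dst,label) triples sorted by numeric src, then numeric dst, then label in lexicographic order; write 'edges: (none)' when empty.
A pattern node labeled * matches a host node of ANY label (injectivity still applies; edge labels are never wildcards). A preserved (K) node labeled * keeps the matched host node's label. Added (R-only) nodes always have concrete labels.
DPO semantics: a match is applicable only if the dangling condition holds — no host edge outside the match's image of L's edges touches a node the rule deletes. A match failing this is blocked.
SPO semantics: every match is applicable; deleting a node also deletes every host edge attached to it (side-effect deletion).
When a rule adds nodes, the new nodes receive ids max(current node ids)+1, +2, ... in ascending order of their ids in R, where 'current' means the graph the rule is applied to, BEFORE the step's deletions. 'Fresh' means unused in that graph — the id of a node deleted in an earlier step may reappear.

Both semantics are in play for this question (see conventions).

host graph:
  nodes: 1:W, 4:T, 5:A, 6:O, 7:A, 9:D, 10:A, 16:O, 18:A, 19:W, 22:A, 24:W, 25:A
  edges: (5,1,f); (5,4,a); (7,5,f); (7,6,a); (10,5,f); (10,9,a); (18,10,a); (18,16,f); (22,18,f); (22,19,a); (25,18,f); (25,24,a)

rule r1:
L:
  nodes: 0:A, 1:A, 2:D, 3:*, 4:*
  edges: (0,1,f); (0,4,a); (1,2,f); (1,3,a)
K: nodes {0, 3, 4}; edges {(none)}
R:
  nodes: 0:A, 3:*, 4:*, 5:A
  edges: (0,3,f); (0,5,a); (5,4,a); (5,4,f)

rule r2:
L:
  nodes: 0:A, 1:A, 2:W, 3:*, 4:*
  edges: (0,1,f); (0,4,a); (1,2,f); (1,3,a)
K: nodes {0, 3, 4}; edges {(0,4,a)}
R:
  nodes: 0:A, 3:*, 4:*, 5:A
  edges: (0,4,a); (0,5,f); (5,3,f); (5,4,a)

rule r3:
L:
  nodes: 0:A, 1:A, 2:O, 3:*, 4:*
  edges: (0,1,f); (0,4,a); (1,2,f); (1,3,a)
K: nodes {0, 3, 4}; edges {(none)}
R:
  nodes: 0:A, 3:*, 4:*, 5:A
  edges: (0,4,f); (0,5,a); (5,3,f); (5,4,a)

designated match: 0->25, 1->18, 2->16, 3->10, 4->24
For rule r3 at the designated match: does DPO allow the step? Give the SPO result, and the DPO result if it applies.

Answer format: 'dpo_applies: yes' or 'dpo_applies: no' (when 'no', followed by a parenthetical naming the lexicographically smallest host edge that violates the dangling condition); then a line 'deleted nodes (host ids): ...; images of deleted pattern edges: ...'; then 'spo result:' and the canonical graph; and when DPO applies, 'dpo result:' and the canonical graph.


dpo_applies: no
(the rule deletes node 18, which keeps host edge (22,18,f) outside the match image — the dangling condition fails, DPO blocks; SPO proceeds and side-deletes such edges)
deleted nodes (host ids): 16, 18; images of deleted pattern edges: (18,10,a); (18,16,f); (25,18,f); (25,24,a)
spo result:
nodes: 1:W, 4:T, 5:A, 6:O, 7:A, 9:D, 10:A, 19:W, 22:A, 24:W, 25:A, 26:A
edges: (5,1,f); (5,4,a); (7,5,f); (7,6,a); (10,5,f); (10,9,a); (22,19,a); (25,24,f); (25,26,a); (26,10,f); (26,24,a)


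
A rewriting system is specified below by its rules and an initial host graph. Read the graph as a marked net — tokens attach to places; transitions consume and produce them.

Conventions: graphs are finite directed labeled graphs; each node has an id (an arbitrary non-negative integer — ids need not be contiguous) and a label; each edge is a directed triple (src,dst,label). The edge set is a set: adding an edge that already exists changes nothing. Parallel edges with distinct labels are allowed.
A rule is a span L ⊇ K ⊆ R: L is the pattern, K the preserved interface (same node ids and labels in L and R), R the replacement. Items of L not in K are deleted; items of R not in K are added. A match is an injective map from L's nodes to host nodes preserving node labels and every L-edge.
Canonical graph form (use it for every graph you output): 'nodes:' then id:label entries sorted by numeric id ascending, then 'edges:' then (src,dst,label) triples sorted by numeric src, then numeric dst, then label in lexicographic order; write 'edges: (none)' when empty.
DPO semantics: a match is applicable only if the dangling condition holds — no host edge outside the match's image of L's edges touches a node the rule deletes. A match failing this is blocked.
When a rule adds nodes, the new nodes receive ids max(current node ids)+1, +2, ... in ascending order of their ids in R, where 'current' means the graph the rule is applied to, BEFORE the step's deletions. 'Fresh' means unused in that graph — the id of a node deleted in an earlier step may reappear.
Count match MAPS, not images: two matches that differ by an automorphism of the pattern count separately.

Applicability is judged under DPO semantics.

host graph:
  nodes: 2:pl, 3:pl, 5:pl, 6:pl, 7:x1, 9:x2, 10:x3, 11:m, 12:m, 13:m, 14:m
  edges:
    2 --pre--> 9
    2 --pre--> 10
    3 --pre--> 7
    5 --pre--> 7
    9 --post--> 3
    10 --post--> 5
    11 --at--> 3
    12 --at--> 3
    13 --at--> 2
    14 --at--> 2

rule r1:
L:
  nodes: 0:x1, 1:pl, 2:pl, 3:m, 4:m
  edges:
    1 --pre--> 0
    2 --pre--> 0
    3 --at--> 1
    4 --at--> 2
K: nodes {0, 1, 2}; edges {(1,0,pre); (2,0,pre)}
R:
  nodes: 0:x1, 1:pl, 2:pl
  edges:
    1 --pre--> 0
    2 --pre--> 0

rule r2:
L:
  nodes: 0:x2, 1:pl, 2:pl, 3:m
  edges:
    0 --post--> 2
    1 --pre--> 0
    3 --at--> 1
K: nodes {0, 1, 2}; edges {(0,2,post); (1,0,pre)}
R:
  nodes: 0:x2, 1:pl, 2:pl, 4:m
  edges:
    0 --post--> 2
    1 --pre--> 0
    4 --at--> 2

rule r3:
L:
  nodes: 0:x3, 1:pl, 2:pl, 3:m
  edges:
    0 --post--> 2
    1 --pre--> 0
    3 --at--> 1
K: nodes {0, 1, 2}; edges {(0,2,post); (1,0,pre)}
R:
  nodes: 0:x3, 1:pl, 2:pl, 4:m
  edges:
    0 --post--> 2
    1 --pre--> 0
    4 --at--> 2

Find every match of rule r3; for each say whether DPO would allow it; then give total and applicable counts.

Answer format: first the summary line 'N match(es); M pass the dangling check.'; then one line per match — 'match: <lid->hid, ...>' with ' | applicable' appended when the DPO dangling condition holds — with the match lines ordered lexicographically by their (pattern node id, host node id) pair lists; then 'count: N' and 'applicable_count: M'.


2 match(es); 2 pass the dangling check.
match: 0->10, 1->2, 2->5, 3->13 | applicable
match: 0->10, 1->2, 2->5, 3->14 | applicable
count: 2
applicable_count: 2


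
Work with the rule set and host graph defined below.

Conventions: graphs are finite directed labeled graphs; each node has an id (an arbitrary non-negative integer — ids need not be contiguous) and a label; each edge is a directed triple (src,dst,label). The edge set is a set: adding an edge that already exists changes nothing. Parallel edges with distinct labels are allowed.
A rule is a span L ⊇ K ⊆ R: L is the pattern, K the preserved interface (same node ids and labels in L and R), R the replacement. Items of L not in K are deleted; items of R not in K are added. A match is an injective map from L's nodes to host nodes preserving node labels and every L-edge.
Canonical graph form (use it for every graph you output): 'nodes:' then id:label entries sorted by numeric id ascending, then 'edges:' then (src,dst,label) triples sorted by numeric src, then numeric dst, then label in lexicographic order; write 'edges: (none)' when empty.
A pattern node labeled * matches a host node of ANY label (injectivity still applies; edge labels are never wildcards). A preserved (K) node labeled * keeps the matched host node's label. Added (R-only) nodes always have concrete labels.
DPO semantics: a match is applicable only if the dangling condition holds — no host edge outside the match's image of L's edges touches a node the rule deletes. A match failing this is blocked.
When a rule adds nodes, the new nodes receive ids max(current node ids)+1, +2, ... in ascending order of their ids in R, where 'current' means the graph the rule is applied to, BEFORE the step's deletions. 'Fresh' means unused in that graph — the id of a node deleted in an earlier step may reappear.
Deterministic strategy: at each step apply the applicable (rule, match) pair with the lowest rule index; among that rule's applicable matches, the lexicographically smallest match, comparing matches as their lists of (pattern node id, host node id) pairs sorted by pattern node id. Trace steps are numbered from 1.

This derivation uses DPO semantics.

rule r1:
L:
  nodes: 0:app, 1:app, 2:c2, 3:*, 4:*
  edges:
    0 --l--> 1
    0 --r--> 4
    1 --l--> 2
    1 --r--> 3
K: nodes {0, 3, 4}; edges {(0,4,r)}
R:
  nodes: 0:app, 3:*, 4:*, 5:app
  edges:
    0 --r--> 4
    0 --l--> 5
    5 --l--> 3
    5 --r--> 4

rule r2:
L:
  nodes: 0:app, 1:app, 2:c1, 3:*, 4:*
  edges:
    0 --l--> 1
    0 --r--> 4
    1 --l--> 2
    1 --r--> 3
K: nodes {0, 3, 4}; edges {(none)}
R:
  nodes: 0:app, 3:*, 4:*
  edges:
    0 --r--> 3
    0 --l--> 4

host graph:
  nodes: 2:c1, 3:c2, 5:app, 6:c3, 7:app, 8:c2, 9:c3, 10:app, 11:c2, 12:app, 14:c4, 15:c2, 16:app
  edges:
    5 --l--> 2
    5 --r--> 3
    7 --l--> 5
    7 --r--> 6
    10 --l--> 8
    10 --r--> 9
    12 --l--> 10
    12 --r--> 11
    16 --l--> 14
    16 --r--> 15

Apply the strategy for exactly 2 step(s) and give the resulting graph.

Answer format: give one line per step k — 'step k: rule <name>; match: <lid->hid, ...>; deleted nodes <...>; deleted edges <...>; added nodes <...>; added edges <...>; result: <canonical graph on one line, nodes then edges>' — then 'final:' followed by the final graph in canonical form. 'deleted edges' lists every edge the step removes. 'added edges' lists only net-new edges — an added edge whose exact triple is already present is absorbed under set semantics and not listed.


step 1: rule r1; match: 0->12, 1->10, 2->8, 3->9, 4->11; deleted nodes 8, 10; deleted edges (10,8,l); (10,9,r); (12,10,l); added nodes 17; added edges (12,17,l); (17,9,l); (17,11,r); result: nodes: 2:c1, 3:c2, 5:app, 6:c3, 7:app, 9:c3, 11:c2, 12:app, 14:c4, 15:c2, 16:app, 17:app edges: (5,2,l); (5,3,r); (7,5,l); (7,6,r); (12,11,r); (12,17,l); (16,14,l); (16,15,r); (17,9,l); (17,11,r)
step 2: rule r2; match: 0->7, 1->5, 2->2, 3->3, 4->6; deleted nodes 2, 5; deleted edges (5,2,l); (5,3,r); (7,5,l); (7,6,r); added nodes (none); added edges (7,3,r); (7,6,l); result: nodes: 3:c2, 6:c3, 7:app, 9:c3, 11:c2, 12:app, 14:c4, 15:c2, 16:app, 17:app edges: (7,3,r); (7,6,l); (12,11,r); (12,17,l); (16,14,l); (16,15,r); (17,9,l); (17,11,r)
final:
nodes: 3:c2, 6:c3, 7:app, 9:c3, 11:c2, 12:app, 14:c4, 15:c2, 16:app, 17:app
edges: (7,3,r); (7,6,l); (12,11,r); (12,17,l); (16,14,l); (16,15,r); (17,9,l); (17,11,r)


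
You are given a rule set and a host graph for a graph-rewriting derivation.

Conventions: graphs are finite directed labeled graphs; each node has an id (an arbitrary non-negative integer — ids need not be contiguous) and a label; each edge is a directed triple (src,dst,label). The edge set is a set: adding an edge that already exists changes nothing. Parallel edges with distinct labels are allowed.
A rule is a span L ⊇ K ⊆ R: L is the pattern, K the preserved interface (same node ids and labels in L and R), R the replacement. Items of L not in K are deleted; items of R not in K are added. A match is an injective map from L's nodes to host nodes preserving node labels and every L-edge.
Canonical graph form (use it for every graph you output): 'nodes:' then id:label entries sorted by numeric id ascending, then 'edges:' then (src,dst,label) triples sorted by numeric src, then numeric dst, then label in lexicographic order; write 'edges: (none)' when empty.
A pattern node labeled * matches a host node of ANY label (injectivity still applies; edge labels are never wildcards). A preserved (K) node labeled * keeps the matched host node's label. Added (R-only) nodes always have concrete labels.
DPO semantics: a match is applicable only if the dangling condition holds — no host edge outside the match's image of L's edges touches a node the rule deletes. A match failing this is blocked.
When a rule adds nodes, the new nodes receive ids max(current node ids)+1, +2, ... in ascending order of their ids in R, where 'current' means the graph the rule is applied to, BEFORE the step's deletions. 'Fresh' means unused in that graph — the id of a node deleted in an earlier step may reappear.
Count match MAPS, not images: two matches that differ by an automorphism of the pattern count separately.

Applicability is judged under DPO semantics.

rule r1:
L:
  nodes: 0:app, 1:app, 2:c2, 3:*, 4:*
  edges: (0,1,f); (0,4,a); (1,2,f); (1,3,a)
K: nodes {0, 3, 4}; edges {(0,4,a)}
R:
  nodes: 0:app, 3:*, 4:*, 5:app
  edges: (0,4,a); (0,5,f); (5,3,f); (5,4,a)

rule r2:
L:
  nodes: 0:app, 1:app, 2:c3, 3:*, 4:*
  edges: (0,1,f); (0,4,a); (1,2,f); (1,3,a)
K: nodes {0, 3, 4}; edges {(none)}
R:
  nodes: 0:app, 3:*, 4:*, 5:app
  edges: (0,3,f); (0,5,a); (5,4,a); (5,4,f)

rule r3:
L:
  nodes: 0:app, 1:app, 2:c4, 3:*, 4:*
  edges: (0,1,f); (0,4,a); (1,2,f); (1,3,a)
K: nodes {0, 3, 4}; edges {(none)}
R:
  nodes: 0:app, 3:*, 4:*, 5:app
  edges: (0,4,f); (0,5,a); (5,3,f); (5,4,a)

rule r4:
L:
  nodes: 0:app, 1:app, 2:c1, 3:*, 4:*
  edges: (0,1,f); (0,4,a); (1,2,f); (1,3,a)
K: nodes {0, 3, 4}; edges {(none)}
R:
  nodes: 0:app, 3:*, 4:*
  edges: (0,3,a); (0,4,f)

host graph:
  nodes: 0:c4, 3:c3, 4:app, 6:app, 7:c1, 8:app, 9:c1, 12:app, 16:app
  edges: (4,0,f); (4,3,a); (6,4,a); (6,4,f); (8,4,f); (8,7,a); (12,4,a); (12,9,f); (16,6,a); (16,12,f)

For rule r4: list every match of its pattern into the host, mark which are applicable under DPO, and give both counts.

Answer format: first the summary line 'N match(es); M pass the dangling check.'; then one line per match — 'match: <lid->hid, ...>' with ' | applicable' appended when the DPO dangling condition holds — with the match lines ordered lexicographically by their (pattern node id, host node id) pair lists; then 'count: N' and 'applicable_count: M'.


1 match(es); 1 pass the dangling check.
match: 0->16, 1->12, 2->9, 3->4, 4->6 | applicable
count: 1
applicable_count: 1


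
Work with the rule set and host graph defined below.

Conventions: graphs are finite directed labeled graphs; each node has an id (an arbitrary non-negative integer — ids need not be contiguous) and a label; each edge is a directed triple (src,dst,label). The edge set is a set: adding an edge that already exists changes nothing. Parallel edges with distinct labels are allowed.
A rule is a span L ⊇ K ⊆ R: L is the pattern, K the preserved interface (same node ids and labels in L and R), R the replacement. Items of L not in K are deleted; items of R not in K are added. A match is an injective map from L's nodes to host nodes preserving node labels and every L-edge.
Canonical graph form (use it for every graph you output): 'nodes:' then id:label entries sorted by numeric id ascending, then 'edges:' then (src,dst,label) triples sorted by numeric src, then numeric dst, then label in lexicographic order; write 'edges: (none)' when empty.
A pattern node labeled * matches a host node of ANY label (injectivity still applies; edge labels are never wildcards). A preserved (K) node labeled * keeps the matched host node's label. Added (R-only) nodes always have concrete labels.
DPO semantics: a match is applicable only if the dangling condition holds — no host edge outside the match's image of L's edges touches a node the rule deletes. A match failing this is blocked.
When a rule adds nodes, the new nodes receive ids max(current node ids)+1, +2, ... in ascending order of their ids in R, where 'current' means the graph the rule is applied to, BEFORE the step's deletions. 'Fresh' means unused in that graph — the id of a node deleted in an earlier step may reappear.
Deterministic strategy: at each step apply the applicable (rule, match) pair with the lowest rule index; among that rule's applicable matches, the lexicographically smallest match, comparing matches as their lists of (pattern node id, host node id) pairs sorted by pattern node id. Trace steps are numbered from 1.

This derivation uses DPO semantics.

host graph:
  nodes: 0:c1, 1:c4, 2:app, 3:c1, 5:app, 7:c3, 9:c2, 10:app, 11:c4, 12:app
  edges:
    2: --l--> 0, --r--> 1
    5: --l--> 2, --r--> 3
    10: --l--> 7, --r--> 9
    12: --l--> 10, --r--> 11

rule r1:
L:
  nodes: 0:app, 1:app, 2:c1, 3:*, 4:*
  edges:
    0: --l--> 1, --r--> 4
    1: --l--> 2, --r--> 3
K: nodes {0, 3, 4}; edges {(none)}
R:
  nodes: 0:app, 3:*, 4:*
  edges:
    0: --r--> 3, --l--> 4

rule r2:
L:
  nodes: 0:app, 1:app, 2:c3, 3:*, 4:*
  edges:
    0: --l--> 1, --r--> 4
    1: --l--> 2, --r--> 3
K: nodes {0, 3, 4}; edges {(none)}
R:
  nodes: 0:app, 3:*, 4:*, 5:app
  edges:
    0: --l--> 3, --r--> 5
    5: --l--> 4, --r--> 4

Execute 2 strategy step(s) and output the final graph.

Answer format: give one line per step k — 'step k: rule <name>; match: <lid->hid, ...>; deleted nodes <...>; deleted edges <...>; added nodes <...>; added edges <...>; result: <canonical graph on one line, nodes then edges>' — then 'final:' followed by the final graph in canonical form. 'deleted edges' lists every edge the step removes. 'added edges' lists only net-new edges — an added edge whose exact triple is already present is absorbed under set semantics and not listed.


step 1: rule r1; match: 0->5, 1->2, 2->0, 3->1, 4->3; deleted nodes 0, 2; deleted edges (2,0,l); (2,1,r); (5,2,l); (5,3,r); added nodes (none); added edges (5,1,r); (5,3,l); result: nodes: 1:c4, 3:c1, 5:app, 7:c3, 9:c2, 10:app, 11:c4, 12:app edges: (5,1,r); (5,3,l); (10,7,l); (10,9,r); (12,10,l); (12,11,r)
step 2: rule r2; match: 0->12, 1->10, 2->7, 3->9, 4->11; deleted nodes 7, 10; deleted edges (10,7,l); (10,9,r); (12,10,l); (12,11,r); added nodes 13; added edges (12,9,l); (12,13,r); (13,11,l); (13,11,r); result: nodes: 1:c4, 3:c1, 5:app, 9:c2, 11:c4, 12:app, 13:app edges: (5,1,r); (5,3,l); (12,9,l); (12,13,r); (13,11,l); (13,11,r)
final:
nodes: 1:c4, 3:c1, 5:app, 9:c2, 11:c4, 12:app, 13:app
edges: (5,1,r); (5,3,l); (12,9,l); (12,13,r); (13,11,l); (13,11,r)


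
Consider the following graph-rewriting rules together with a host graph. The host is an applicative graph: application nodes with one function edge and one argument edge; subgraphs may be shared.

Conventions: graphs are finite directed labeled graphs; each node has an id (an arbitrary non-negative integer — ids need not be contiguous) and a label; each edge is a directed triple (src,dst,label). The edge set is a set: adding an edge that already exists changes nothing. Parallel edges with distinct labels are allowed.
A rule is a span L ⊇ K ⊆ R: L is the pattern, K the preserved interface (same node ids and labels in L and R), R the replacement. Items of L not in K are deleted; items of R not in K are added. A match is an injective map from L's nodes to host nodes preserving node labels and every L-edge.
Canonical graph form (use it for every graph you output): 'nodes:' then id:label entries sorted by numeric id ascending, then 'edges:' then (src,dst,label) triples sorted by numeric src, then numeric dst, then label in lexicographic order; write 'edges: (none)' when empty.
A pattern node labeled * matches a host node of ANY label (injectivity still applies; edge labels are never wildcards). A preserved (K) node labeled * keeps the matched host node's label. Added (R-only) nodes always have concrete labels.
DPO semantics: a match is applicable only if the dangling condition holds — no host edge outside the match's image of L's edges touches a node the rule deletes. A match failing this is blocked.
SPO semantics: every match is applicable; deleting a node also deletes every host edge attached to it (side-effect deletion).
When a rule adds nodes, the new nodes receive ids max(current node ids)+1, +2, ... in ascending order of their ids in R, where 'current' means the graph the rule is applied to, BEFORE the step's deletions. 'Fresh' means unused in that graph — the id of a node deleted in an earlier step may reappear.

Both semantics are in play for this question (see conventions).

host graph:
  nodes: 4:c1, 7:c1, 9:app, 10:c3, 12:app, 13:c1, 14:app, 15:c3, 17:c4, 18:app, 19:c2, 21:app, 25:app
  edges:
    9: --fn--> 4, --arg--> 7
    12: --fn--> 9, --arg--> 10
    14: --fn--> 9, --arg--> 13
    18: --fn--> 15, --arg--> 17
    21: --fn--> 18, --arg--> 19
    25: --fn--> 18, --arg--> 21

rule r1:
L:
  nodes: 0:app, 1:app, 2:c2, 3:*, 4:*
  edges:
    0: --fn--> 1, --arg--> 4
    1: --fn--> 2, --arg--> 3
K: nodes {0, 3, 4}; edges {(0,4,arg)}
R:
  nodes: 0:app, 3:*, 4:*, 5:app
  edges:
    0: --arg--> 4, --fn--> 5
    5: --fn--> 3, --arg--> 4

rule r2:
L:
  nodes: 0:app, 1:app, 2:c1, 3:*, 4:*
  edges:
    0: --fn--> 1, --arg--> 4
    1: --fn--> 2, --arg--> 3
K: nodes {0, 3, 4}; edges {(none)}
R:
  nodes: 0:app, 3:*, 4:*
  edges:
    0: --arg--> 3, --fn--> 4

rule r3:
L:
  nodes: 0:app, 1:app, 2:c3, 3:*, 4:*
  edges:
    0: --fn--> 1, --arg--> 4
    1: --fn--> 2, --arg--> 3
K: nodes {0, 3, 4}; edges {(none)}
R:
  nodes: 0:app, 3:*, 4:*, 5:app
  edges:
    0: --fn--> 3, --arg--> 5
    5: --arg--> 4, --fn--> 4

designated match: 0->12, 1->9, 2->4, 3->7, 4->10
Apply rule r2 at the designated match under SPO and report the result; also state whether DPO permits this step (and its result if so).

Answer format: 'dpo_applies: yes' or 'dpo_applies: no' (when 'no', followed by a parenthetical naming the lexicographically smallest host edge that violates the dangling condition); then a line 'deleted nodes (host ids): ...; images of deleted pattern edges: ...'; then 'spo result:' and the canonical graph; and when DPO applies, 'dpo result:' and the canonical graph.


dpo_applies: no
(the rule deletes node 9, which keeps host edge (14,9,fn) outside the match image — the dangling condition fails, DPO blocks; SPO proceeds and side-deletes such edges)
deleted nodes (host ids): 4, 9; images of deleted pattern edges: (9,4,fn); (9,7,arg); (12,9,fn); (12,10,arg)
spo result:
nodes: 7:c1, 10:c3, 12:app, 13:c1, 14:app, 15:c3, 17:c4, 18:app, 19:c2, 21:app, 25:app
edges: (12,7,arg); (12,10,fn); (14,13,arg); (18,15,fn); (18,17,arg); (21,18,fn); (21,19,arg); (25,18,fn); (25,21,arg)


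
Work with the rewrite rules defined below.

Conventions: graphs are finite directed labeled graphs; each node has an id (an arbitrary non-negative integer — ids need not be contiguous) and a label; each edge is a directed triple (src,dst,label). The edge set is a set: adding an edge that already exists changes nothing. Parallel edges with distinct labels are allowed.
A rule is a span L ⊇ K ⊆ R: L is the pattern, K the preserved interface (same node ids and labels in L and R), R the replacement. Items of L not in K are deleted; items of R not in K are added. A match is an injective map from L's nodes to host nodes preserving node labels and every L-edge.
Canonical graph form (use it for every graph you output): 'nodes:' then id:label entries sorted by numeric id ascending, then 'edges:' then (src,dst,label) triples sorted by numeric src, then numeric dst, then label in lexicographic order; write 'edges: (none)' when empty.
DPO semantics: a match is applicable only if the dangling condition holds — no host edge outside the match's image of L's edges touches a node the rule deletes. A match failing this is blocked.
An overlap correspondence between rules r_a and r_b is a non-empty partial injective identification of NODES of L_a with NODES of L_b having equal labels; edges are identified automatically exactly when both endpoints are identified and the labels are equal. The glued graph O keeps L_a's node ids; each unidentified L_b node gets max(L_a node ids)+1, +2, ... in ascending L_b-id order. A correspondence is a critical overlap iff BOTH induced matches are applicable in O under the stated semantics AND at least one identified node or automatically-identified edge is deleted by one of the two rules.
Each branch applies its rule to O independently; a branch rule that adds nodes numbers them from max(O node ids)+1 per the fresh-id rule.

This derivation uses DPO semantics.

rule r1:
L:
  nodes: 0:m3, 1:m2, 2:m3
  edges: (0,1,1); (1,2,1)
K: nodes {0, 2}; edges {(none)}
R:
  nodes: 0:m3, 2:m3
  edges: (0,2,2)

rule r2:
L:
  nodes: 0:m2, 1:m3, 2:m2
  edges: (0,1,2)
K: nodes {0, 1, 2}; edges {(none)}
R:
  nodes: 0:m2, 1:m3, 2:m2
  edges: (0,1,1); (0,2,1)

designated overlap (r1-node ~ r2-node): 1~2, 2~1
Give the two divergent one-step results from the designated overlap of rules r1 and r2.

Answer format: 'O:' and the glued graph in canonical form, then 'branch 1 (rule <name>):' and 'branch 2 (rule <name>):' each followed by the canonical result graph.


O:
nodes: 0:m3, 1:m2, 2:m3, 3:m2
edges: (0,1,1); (1,2,1); (3,2,2)
branch 1 (rule r1):
nodes: 0:m3, 2:m3, 3:m2
edges: (0,2,2); (3,2,2)
branch 2 (rule r2):
nodes: 0:m3, 1:m2, 2:m3, 3:m2
edges: (0,1,1); (1,2,1); (3,1,1); (3,2,1)


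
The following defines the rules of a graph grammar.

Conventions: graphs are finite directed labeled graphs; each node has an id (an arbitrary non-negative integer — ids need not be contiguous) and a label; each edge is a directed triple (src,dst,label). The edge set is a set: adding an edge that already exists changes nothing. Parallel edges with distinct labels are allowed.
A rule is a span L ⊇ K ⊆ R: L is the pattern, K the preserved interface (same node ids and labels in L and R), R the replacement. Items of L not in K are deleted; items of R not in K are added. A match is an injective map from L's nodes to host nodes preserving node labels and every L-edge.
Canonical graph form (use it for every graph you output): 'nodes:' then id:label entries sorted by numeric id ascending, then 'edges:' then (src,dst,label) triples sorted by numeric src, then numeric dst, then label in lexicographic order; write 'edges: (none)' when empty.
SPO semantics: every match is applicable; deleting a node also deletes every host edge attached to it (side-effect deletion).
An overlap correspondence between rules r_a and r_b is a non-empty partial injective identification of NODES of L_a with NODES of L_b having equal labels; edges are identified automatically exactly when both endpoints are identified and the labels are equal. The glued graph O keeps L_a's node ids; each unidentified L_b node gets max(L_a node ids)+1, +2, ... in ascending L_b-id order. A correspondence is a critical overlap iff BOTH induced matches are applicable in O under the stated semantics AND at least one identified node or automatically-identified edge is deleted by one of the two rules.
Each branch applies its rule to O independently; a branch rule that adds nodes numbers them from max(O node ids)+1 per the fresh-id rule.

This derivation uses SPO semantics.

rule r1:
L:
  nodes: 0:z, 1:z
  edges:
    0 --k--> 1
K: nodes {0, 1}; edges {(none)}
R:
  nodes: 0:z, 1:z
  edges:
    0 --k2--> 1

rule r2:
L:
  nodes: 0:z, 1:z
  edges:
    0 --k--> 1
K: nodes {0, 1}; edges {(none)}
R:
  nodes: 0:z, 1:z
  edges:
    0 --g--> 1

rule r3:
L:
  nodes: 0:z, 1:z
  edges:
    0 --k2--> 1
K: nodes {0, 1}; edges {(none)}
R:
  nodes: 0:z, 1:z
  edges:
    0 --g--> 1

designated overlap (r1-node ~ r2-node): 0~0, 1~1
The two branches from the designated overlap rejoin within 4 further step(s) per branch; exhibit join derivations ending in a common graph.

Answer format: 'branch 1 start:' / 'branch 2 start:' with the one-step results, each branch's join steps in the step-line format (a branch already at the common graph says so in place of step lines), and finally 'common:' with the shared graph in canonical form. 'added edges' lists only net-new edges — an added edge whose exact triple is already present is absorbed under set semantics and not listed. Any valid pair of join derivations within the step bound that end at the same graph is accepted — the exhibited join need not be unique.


branch 1 start:
nodes: 0:z, 1:z
edges: (0,1,k2)
branch 2 start:
nodes: 0:z, 1:z
edges: (0,1,g)
branch 1 step 1: rule r3; match: 0->0, 1->1; deleted nodes (none); deleted edges (0,1,k2); added nodes (none); added edges (0,1,g); result: nodes: 0:z, 1:z edges: (0,1,g)
branch 2: already at the common graph (0 steps)
common:
nodes: 0:z, 1:z
edges: (0,1,g)


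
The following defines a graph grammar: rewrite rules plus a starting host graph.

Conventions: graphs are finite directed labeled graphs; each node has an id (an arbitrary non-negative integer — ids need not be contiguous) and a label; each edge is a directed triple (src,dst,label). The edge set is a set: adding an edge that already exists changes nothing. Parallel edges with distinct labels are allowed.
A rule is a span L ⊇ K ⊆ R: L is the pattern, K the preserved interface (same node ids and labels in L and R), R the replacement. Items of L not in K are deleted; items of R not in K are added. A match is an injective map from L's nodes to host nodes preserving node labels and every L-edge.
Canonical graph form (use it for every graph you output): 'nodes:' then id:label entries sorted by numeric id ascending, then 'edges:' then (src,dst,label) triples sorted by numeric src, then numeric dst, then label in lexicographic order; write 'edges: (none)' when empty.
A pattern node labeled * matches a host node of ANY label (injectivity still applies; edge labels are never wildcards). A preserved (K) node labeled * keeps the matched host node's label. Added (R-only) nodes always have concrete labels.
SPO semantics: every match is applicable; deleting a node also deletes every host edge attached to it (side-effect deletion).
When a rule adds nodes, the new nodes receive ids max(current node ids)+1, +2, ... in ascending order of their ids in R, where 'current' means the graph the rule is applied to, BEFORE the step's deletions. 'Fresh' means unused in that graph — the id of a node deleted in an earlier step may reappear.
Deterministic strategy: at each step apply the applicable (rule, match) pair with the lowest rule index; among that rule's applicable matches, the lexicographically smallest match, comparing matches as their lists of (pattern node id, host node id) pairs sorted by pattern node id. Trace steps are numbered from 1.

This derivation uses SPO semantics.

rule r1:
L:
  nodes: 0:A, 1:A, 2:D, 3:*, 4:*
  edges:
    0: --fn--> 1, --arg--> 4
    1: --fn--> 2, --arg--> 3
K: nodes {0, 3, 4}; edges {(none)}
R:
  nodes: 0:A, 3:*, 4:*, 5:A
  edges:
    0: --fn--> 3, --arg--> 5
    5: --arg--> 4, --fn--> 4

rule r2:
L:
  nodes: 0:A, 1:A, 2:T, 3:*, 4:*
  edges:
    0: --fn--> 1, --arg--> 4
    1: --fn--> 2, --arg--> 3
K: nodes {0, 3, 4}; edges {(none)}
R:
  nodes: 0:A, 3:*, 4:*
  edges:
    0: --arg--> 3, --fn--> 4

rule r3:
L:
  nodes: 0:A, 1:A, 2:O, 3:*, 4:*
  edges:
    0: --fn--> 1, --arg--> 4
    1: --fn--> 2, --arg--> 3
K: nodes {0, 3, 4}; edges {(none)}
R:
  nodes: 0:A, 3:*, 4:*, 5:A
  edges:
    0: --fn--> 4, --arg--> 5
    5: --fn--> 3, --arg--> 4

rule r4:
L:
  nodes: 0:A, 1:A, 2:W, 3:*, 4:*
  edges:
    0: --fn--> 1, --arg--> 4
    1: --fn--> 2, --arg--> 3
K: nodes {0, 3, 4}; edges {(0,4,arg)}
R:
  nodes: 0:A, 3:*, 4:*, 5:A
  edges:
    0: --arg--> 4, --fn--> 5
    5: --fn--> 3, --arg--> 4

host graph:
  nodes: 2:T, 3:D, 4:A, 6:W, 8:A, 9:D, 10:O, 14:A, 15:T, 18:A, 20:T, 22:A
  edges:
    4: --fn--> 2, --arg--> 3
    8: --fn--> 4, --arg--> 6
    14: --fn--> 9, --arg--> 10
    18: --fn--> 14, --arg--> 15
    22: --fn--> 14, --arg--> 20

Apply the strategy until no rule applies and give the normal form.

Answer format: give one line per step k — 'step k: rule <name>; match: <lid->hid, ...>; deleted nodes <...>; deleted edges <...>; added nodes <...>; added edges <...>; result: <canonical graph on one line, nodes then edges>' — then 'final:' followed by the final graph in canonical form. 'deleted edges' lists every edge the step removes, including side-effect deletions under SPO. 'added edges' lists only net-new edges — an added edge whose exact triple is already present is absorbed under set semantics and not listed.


step 1: rule r1; match: 0->18, 1->14, 2->9, 3->10, 4->15; deleted nodes 9, 14; deleted edges (14,9,fn); (14,10,arg); (18,14,fn); (18,15,arg); (22,14,fn); added nodes 23; added edges (18,10,fn); (18,23,arg); (23,15,arg); (23,15,fn); result: nodes: 2:T, 3:D, 4:A, 6:W, 8:A, 10:O, 15:T, 18:A, 20:T, 22:A, 23:A edges: (4,2,fn); (4,3,arg); (8,4,fn); (8,6,arg); (18,10,fn); (18,23,arg); (22,20,arg); (23,15,arg); (23,15,fn)
step 2: rule r2; match: 0->8, 1->4, 2->2, 3->3, 4->6; deleted nodes 2, 4; deleted edges (4,2,fn); (4,3,arg); (8,4,fn); (8,6,arg); added nodes (none); added edges (8,3,arg); (8,6,fn); result: nodes: 3:D, 6:W, 8:A, 10:O, 15:T, 18:A, 20:T, 22:A, 23:A edges: (8,3,arg); (8,6,fn); (18,10,fn); (18,23,arg); (22,20,arg); (23,15,arg); (23,15,fn)
final:
nodes: 3:D, 6:W, 8:A, 10:O, 15:T, 18:A, 20:T, 22:A, 23:A
edges: (8,3,arg); (8,6,fn); (18,10,fn); (18,23,arg); (22,20,arg); (23,15,arg); (23,15,fn)
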